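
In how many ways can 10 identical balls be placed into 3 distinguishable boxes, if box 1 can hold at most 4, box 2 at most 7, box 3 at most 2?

9

Without the upper bounds there are C(12,2) = 66 ways to split 10 among 3 boxes.
Subtract solutions that violate a single cap (substitute x_i' = x_i − (cap_i+1)): x_1 ≥ 5 gives C(7,2) = 21; x_2 ≥ 8 gives C(4,2) = 6; x_3 ≥ 3 gives C(9,2) = 36. Together 63.
Add back pairs where two caps are both exceeded: 0 + 6 + 0 = 6.
By inclusion–exclusion the count is 66 − 63 + 6 = 9.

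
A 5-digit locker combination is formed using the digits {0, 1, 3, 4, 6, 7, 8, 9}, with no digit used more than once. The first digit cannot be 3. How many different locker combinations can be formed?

5880

The first digit has 8−1 = 7 choices (anything except 3).
The remaining 4 digits are filled from the other 7 symbols without repetition: 7 × 6 × 5 × 4 = 840.
Total: 7 × 840 = 5880.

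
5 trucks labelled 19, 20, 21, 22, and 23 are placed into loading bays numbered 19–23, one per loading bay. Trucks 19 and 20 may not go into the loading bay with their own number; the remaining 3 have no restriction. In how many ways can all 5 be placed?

Let Aᵢ (for i ∈ {19, 20}) be the placements that put truck i in its forbidden loading bay. Any j of these fix j positions, leaving (5−j)! ways to fill the rest, and there are C(2,j) ways to pick which j.
By inclusion–exclusion, the number of valid placements is Σ_{j=0}^{2} (−1)^j C(2,j)·(5−j)!.
Computing: 120 − 48 + 6 = 78.

78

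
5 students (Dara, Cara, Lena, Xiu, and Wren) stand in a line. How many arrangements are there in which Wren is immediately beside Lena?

Treat {Wren, Lena} as a single unit. There are 4 units to order, and the pair itself can be ordered 2 ways.
So the count is 2·(4)! = 48.

48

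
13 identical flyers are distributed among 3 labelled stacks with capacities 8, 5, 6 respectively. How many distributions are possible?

Without the upper bounds there are C(15,2) = 105 ways to split 13 among 3 stacks.
Subtract solutions that violate a single cap (substitute x_i' = x_i − (cap_i+1)): x_1 ≥ 9 gives C(6,2) = 15; x_2 ≥ 6 gives C(9,2) = 36; x_3 ≥ 7 gives C(8,2) = 28. Together 79.
Add back pairs where two caps are both exceeded: 0 + 0 + 1 = 1.
By inclusion–exclusion the count is 105 − 79 + 1 = 27.

27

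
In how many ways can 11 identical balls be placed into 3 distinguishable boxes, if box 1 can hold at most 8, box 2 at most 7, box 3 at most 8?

Ignoring the caps, the number of non-negative solutions to x_1+…+x_3 = 11 is C(13,2) = 78.
Subtract solutions that violate a single cap (substitute x_i' = x_i − (cap_i+1)): x_1 ≥ 9 gives C(4,2) = 6; x_2 ≥ 8 gives C(5,2) = 10; x_3 ≥ 9 gives C(4,2) = 6. Together 22.
No two caps can be exceeded simultaneously, so the pair terms are all 0.
By inclusion–exclusion the count is 78 − 22 + 0 = 56.

56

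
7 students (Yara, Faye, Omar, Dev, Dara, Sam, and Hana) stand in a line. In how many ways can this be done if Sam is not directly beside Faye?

There are 7! = 5040 arrangements in all. If Sam and Faye are adjacent, merging them into one block gives 2·(6)! = 1440 arrangements.
So 5040 − 1440 = 3600 arrangements keep them apart.

3600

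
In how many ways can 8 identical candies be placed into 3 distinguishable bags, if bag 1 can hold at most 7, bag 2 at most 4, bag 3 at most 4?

24

Ignoring the caps, the number of non-negative solutions to x_1+…+x_3 = 8 is C(10,2) = 45.
Subtract solutions that violate a single cap (substitute x_i' = x_i − (cap_i+1)): x_1 ≥ 8 gives C(2,2) = 1; x_2 ≥ 5 gives C(5,2) = 10; x_3 ≥ 5 gives C(5,2) = 10. Together 21.
No two caps can be exceeded simultaneously, so the pair terms are all 0.
By inclusion–exclusion the count is 45 − 21 + 0 = 24.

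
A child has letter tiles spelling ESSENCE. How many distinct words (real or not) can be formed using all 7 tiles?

420

ESSENCE has 7 letters with E appearing 3 times and S appearing twice.
Dividing 7! = 5040 by 3!·2! = 12 for the repeated letters gives 420.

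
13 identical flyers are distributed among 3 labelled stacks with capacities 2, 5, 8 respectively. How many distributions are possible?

6

By stars and bars, unrestricted non-negative solutions to x_1+…+x_3 = 13 number C(13+2,2) = 105.
Subtract solutions that violate a single cap (substitute x_i' = x_i − (cap_i+1)): x_1 ≥ 3 gives C(12,2) = 66; x_2 ≥ 6 gives C(9,2) = 36; x_3 ≥ 9 gives C(6,2) = 15. Together 117.
Add back pairs where two caps are both exceeded: 15 + 3 + 0 = 18.
By inclusion–exclusion the count is 105 − 117 + 18 = 6.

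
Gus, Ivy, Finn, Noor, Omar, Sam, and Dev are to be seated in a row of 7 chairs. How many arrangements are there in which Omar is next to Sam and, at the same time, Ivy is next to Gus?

480

Treat {Omar,Sam} as one block (2 orders) and {Ivy,Gus} as another (2 orders).
That leaves 5 units to arrange: 2 × 2 × 5! = 4 × 120 = 480.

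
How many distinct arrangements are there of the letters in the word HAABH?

30

Letter multiplicities in HAABH: A×2, B×1, H×2.
The number of distinct arrangements is 5!/(2!·2!) = 120/4 = 30.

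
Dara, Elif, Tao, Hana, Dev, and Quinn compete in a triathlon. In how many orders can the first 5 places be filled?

720

This is an ordered selection of 5 from 6: P(6,5).
That gives 6 × 5 × 4 × 3 × 2 = 720.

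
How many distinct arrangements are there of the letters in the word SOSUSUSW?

840

The 8 letters of SOSUSUSW have repeats: S appearing 4 times and U appearing twice.
Dividing 8! = 40320 by 4!·2! = 48 for the repeated letters gives 840.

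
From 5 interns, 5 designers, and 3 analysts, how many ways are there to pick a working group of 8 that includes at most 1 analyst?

405

Split by how many analysts are chosen (0 through 1).
Sum: C(3,0)·C(10,8) + C(3,1)·C(10,7) = 45 + 360 = 405.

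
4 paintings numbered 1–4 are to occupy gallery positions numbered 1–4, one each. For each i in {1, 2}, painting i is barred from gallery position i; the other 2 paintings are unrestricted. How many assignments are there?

Let Aᵢ (for i ∈ {1, 2}) be the placements that put painting i in its forbidden gallery position. Any j of these fix j positions, leaving (4−j)! ways to fill the rest, and there are C(2,j) ways to pick which j.
By inclusion–exclusion, the number of valid placements is Σ_{j=0}^{2} (−1)^j C(2,j)·(4−j)!.
Computing: 24 − 12 + 2 = 14.

14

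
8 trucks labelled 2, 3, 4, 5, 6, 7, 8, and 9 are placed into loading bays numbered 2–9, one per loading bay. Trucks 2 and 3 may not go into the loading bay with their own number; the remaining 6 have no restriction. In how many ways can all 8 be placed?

30960

Let Aᵢ (for i ∈ {2, 3}) be the placements that put truck i in its forbidden loading bay. Any j of these fix j positions, leaving (8−j)! ways to fill the rest, and there are C(2,j) ways to pick which j.
By inclusion–exclusion, the number of valid placements is Σ_{j=0}^{2} (−1)^j C(2,j)·(8−j)!.
Computing: 40320 − 10080 + 720 = 30960.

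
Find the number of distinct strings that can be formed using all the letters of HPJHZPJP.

1680

HPJHZPJP has 8 letters with H appearing twice, J appearing twice, and P appearing 3 times.
Dividing 8! = 40320 by 3!·2!·2! = 24 for the repeated letters gives 1680.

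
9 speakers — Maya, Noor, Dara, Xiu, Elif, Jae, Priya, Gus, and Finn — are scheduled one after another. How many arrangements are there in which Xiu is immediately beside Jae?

80640

Glue Xiu and Jae into one block (2 internal orders), leaving 8 units to arrange in a row.
That gives 2 × 8! = 2 × 40320 = 80640.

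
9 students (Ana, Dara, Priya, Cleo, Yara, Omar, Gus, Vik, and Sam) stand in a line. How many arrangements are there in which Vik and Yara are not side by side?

282240

There are 9! = 362880 arrangements in all. If Vik and Yara are adjacent, merging them into one block gives 2·(8)! = 80640 arrangements.
So 362880 − 80640 = 282240 arrangements keep them apart.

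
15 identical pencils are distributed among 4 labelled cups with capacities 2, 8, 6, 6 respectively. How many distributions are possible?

Ignoring the caps, the number of non-negative solutions to x_1+…+x_4 = 15 is C(18,3) = 816.
Subtract solutions that violate a single cap (substitute x_i' = x_i − (cap_i+1)): x_1 ≥ 3 gives C(15,3) = 455; x_2 ≥ 9 gives C(9,3) = 84; x_3 ≥ 7 gives C(11,3) = 165; x_4 ≥ 7 gives C(11,3) = 165. Together 869.
Add back pairs where two caps are both exceeded: 20 + 56 + 56 + 0 + 0 + 4 = 136.
By inclusion–exclusion the count is 816 − 869 + 136 = 83.

83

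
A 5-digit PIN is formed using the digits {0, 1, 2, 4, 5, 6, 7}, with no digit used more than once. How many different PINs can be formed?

With no repetition, fill the 5 digits in order: 7 choices, then 6, down to 3.
7 × 6 × 5 × 4 × 3 = 2520.

2520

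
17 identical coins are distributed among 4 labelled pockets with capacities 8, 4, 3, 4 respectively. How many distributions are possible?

10

Without the upper bounds there are C(20,3) = 1140 ways to split 17 among 4 pockets.
Subtract solutions that violate a single cap (substitute x_i' = x_i − (cap_i+1)): x_1 ≥ 9 gives C(11,3) = 165; x_2 ≥ 5 gives C(15,3) = 455; x_3 ≥ 4 gives C(16,3) = 560; x_4 ≥ 5 gives C(15,3) = 455. Together 1635.
Add back pairs where two caps are both exceeded: 20 + 35 + 20 + 165 + 120 + 165 = 525.
Subtract triples: 0 + 0 + 0 + 20 = 20.
By inclusion–exclusion the count is 1140 − 1635 + 525 − 20 = 10.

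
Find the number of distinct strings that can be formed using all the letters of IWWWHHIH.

560

The 8 letters of IWWWHHIH have repeats: H appearing 3 times, I appearing twice, and W appearing 3 times.
Dividing 8! = 40320 by 3!·3!·2! = 72 for the repeated letters gives 560.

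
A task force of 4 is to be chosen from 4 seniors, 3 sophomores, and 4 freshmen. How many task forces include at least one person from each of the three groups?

192

Unrestricted: C(11,4) = 330 ways to pick any 4 of the 11.
Selections missing a whole group: no seniors → C(7,4) = 35; no sophomores → C(8,4) = 70; no freshmen → C(7,4) = 35.
Add back selections omitting two groups (i.e. drawn from a single group): C(4,4) + C(3,4) + C(4,4) = 2.
By inclusion–exclusion: 330 − 140 + 2 = 192.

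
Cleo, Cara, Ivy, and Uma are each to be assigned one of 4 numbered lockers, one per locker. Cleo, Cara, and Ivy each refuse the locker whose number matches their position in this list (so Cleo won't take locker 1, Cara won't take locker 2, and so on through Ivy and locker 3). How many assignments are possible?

11

Let Aᵢ (for i ∈ {1, 2, 3}) be the placements that put person i in their forbidden locker. Any j of these fix j positions, leaving (4−j)! ways to fill the rest, and there are C(3,j) ways to pick which j.
By inclusion–exclusion, the number of valid placements is Σ_{j=0}^{3} (−1)^j C(3,j)·(4−j)!.
Computing: 24 − 18 + 6 − 1 = 11.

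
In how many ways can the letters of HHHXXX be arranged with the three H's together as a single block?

4

Treat the 3 copies of H as a single block. The multiset to arrange is then {HHH, X, X, X}, 4 items in all.
That gives (4)!/(3!) = 4 arrangements.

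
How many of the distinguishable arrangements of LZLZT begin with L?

Fix L in the first position and arrange the remaining 4 letters.
Those 4 letters have Z appearing twice, giving (4)!/(2!) = 12.

12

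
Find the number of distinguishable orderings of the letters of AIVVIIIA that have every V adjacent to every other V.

105

Treat the 2 copies of V as a single block. The multiset to arrange is then {VV, A, A, I, I, I, I}, 7 items in all.
That gives (7)!/(4!·2!) = 105 arrangements.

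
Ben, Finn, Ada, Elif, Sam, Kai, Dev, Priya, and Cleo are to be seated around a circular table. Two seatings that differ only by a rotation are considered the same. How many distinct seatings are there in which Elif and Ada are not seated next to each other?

30240

Without the restriction there are (8)! = 40320 seatings.
Those with Elif next to Ada: fuse the pair into one unit and seat 8 units around a circle — 2·(7)! = 10080.
Subtracting, 40320 − 10080 = 30240.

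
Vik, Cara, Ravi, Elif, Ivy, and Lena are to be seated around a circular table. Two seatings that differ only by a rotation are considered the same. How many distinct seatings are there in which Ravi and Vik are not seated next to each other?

All circular seatings of 6 people number (5)! = 120.
Those with Ravi next to Vik: fuse the pair into one unit and seat 5 units around a circle — 2·(4)! = 48.
Subtracting, 120 − 48 = 72.

72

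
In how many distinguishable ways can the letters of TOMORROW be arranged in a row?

Letter multiplicities in TOMORROW: M×1, O×3, R×2, T×1, W×1.
So there are 8! / (3!·2!) = 3360 distinguishable arrangements.

3360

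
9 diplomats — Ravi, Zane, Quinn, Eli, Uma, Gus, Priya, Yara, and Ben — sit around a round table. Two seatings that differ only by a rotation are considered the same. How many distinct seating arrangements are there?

Seat Ravi anywhere (absorbing the rotational symmetry), then permute the other 8: (8)! = 40320.

40320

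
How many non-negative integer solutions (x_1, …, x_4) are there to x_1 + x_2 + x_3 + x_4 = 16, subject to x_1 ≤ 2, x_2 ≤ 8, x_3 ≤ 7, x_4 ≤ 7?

107

Ignoring the caps, the number of non-negative solutions to x_1+…+x_4 = 16 is C(19,3) = 969.
Subtract solutions that violate a single cap (substitute x_i' = x_i − (cap_i+1)): x_1 ≥ 3 gives C(16,3) = 560; x_2 ≥ 9 gives C(10,3) = 120; x_3 ≥ 8 gives C(11,3) = 165; x_4 ≥ 8 gives C(11,3) = 165. Together 1010.
Add back pairs where two caps are both exceeded: 35 + 56 + 56 + 0 + 0 + 1 = 148.
By inclusion–exclusion the count is 969 − 1010 + 148 = 107.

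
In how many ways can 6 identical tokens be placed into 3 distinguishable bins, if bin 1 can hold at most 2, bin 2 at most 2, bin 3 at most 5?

8

Ignoring the caps, the number of non-negative solutions to x_1+…+x_3 = 6 is C(8,2) = 28.
Subtract solutions that violate a single cap (substitute x_i' = x_i − (cap_i+1)): x_1 ≥ 3 gives C(5,2) = 10; x_2 ≥ 3 gives C(5,2) = 10; x_3 ≥ 6 gives C(2,2) = 1. Together 21.
Add back pairs where two caps are both exceeded: 1 + 0 + 0 = 1.
By inclusion–exclusion the count is 28 − 21 + 1 = 8.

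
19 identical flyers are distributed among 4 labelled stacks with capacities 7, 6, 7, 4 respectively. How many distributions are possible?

Without the upper bounds there are C(22,3) = 1540 ways to split 19 among 4 stacks.
Subtract solutions that violate a single cap (substitute x_i' = x_i − (cap_i+1)): x_1 ≥ 8 gives C(14,3) = 364; x_2 ≥ 7 gives C(15,3) = 455; x_3 ≥ 8 gives C(14,3) = 364; x_4 ≥ 5 gives C(17,3) = 680. Together 1863.
Add back pairs where two caps are both exceeded: 35 + 20 + 84 + 35 + 120 + 84 = 378.
By inclusion–exclusion the count is 1540 − 1863 + 378 = 55.

55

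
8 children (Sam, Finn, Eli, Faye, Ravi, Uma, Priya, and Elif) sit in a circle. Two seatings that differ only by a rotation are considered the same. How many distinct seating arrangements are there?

5040

Around a circle, 8 distinct people have 8!/8 = (7)! = 5040 rotationally distinct seatings.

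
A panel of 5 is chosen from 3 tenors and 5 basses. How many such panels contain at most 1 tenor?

Split by how many tenors are chosen (0 through 1).
Sum: C(3,0)·C(5,5) + C(3,1)·C(5,4) = 1 + 15 = 16.

16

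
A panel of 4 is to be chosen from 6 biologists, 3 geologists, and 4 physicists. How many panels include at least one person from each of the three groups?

360

Total 4-person selections from all 13: C(13,4) = 715.
Subtract selections that omit an entire group: no biologists → C(7,4) = 35; no geologists → C(10,4) = 210; no physicists → C(9,4) = 126.
Add back selections omitting two groups (i.e. drawn from a single group): C(6,4) + C(3,4) + C(4,4) = 16.
By inclusion–exclusion: 715 − 371 + 16 = 360.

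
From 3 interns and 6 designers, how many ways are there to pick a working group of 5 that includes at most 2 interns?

Split by how many interns are chosen (0 through 2).
Sum: C(3,0)·C(6,5) + C(3,1)·C(6,4) + C(3,2)·C(6,3) = 6 + 45 + 60 = 111.

111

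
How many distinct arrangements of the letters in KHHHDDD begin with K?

Fix K in the first position and arrange the remaining 6 letters.
Those 6 letters have D appearing 3 times and H appearing 3 times, giving (6)!/(3!·3!) = 20.

20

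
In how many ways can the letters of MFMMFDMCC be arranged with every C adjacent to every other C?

Treat the 2 copies of C as a single block. The multiset to arrange is then {CC, D, F, F, M, M, M, M}, 8 items in all.
That gives (8)!/(4!·2!) = 840 arrangements.

840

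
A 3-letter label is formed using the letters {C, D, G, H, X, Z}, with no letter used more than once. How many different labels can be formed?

With no repetition, fill the 3 letters in order: 6 choices, then 5, down to 4.
6 × 5 × 4 = 120.

120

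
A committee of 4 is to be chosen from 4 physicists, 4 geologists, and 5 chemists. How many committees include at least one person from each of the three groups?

Total 4-person selections from all 13: C(13,4) = 715.
Selections missing a whole group: no physicists → C(9,4) = 126; no geologists → C(9,4) = 126; no chemists → C(8,4) = 70.
Add back selections omitting two groups (i.e. drawn from a single group): C(4,4) + C(4,4) + C(5,4) = 7.
By inclusion–exclusion: 715 − 322 + 7 = 400.

400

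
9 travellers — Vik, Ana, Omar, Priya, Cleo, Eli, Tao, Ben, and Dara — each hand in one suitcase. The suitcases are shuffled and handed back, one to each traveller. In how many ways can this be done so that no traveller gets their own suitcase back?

133496

Let Aᵢ be the assignments in which traveller i gets their own suitcase. We want the size of the complement of A₁∪…∪A_9.
By inclusion–exclusion this is Σ_{j=0}^{9} (−1)^j C(9,j)·(9−j)!.
Computing: 362880 − 362880 + 181440 − 60480 + 15120 − 3024 + 504 − 72 + 9 − 1 = 133496.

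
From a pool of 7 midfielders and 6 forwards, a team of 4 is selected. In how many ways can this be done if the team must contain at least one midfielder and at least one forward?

Unrestricted: C(13,4) = 715 ways to pick any 4 of the 13.
Subtract selections that omit an entire group: no midfielders → C(6,4) = 15; no forwards → C(7,4) = 35.
Both groups omitted at once is impossible, so 715 − 50 = 665.

665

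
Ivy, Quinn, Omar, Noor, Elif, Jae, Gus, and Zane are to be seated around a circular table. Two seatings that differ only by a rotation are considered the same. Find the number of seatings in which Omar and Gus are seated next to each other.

1440

Glue Omar and Gus into a block (2 internal orders). Seating 7 units around a circle gives (6)! arrangements.
So 2 × (6)! = 2 × 720 = 1440.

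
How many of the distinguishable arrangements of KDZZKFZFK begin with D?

560

With the first slot taken by D, it remains to arrange the other 8 letters (KZZKFZFK).
Those 8 letters have F appearing twice, K appearing 3 times, and Z appearing 3 times, giving (8)!/(3!·3!·2!) = 560.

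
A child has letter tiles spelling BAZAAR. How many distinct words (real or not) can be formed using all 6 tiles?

120

Letter multiplicities in BAZAAR: A×3, B×1, R×1, Z×1.
Dividing 6! = 720 by 3! = 6 for the repeated letters gives 120.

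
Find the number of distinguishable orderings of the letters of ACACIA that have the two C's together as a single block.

Treat the 2 copies of C as a single block. The multiset to arrange is then {CC, A, A, A, I}, 5 items in all.
That gives (5)!/(3!) = 20 arrangements.

20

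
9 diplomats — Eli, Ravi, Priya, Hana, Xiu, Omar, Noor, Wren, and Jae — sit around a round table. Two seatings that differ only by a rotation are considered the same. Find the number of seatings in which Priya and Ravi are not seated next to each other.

All circular seatings of 9 people number (8)! = 40320.
Those with Priya next to Ravi: fuse the pair into one unit and seat 8 units around a circle — 2·(7)! = 10080.
Subtracting, 40320 − 10080 = 30240.

30240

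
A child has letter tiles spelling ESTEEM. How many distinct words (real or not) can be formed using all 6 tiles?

ESTEEM has 6 letters with E appearing 3 times.
So there are 6! / (3!) = 120 distinguishable arrangements.

120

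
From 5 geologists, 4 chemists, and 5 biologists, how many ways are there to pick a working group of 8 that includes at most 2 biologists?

Split by how many biologists are chosen (0 through 2).
Sum: C(5,0)·C(9,8) + C(5,1)·C(9,7) + C(5,2)·C(9,6) = 9 + 180 + 840 = 1029.

1029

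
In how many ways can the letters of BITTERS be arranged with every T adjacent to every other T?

720

Treat the 2 copies of T as a single block. The multiset to arrange is then {TT, B, E, I, R, S}, 6 items in all.
All 6 items are distinct, so there are (6)! = 720 arrangements.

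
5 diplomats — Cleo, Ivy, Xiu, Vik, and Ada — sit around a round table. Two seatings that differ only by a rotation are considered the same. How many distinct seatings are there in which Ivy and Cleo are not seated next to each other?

All circular seatings of 5 people number (4)! = 24.
Those with Ivy next to Cleo: fuse the pair into one unit and seat 4 units around a circle — 2·(3)! = 12.
Subtracting, 24 − 12 = 12.

12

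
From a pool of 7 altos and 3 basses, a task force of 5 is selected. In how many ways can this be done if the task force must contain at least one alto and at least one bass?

231

Total 5-person selections from all 10: C(10,5) = 252.
Subtract selections that omit an entire group: no altos → C(3,5) = 0; no basses → C(7,5) = 21.
Both groups omitted at once is impossible, so 252 − 21 = 231.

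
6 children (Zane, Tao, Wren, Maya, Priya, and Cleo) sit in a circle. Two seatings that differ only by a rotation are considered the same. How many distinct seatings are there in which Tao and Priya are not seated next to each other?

72

All circular seatings of 6 people number (5)! = 120.
Those with Tao next to Priya: fuse the pair into one unit and seat 5 units around a circle — 2·(4)! = 48.
Subtracting, 120 − 48 = 72.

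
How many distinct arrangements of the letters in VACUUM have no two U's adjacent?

Total arrangements of VACUUM: 6!/(2!) = 360.
If the two U's are adjacent, glue them into one block, leaving 5 items to arrange: (5)! = 120 ways.
Hence 360 − 120 = 240.

240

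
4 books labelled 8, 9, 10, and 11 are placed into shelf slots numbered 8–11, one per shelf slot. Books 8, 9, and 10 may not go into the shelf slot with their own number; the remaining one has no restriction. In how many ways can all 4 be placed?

Let Aᵢ (for i ∈ {8, 9, 10}) be the placements that put book i in its forbidden shelf slot. Any j of these fix j positions, leaving (4−j)! ways to fill the rest, and there are C(3,j) ways to pick which j.
By inclusion–exclusion, the number of valid placements is Σ_{j=0}^{3} (−1)^j C(3,j)·(4−j)!.
Computing: 24 − 18 + 6 − 1 = 11.

11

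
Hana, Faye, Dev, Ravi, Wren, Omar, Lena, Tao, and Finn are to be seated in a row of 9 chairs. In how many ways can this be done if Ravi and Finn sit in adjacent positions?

80640

Place the 7 others and the Ravi-Finn pair as 8 objects in a line; the pair has 2 internal arrangements.
That gives 2 × 8! = 2 × 40320 = 80640.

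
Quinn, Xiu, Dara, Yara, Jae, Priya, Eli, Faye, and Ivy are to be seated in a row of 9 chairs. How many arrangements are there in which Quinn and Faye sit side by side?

80640

Place the 7 others and the Quinn-Faye pair as 8 objects in a line; the pair has 2 internal arrangements.
So the count is 2·(8)! = 80640.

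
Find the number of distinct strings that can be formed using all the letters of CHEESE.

120

Letter multiplicities in CHEESE: C×1, E×3, H×1, S×1.
So there are 6! / (3!) = 120 distinguishable arrangements.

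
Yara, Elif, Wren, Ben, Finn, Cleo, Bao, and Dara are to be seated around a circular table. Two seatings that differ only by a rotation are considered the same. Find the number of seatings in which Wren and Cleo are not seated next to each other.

All circular seatings of 8 people number (7)! = 5040.
Those with Wren next to Cleo: fuse the pair into one unit and seat 7 units around a circle — 2·(6)! = 1440.
Subtracting, 5040 − 1440 = 3600.

3600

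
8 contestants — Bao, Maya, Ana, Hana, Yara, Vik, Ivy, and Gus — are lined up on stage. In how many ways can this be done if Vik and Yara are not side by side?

There are 8! = 40320 arrangements in all. If Vik and Yara are adjacent, merging them into one block gives 2·(7)! = 10080 arrangements.
Complementary counting: 40320 − 10080 = 30240.

30240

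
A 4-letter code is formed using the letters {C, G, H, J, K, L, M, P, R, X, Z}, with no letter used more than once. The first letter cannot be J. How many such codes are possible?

The first letter has 11−1 = 10 choices (anything except J).
The remaining 3 letters are filled from the other 10 symbols without repetition: 10 × 9 × 8 = 720.
Total: 10 × 720 = 7200.

7200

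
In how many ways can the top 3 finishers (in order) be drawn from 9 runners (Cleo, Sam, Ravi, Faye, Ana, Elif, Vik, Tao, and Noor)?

504

There are 9 choices for 1st place, 8 for 2nd, and 7 for 3rd.
That gives 9 × 8 × 7 = 504.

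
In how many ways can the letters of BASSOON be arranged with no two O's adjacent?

900

Total arrangements of BASSOON: 7!/(2!·2!) = 1260.
Arrangements with the O's together: treat OO as one letter, giving (6)!/(2!) = 360.
Subtracting, 1260 − 360 = 900 arrangements keep the O's apart.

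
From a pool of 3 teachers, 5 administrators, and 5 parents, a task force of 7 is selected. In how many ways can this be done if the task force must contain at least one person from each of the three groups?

With no constraint there are C(13,7) = 1716 possible selections.
Selections missing a whole group: no teachers → C(10,7) = 120; no administrators → C(8,7) = 8; no parents → C(8,7) = 8.
Add back selections omitting two groups (i.e. drawn from a single group): C(3,7) + C(5,7) + C(5,7) = 0.
By inclusion–exclusion: 1716 − 136 + 0 = 1580.

1580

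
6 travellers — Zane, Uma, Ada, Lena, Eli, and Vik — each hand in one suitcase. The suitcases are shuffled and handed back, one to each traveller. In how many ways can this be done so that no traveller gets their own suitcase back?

Let Aᵢ be the assignments in which traveller i gets their own suitcase. We want the size of the complement of A₁∪…∪A_6.
By inclusion–exclusion this is Σ_{j=0}^{6} (−1)^j C(6,j)·(6−j)!.
Computing: 720 − 720 + 360 − 120 + 30 − 6 + 1 = 265.

265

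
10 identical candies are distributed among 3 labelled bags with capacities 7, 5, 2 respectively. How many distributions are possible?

12

Ignoring the caps, the number of non-negative solutions to x_1+…+x_3 = 10 is C(12,2) = 66.
Subtract solutions that violate a single cap (substitute x_i' = x_i − (cap_i+1)): x_1 ≥ 8 gives C(4,2) = 6; x_2 ≥ 6 gives C(6,2) = 15; x_3 ≥ 3 gives C(9,2) = 36. Together 57.
Add back pairs where two caps are both exceeded: 0 + 0 + 3 = 3.
By inclusion–exclusion the count is 66 − 57 + 3 = 12.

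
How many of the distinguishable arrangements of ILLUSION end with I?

2520

With the last slot taken by I, it remains to arrange the other 7 letters (LLUSION).
Those 7 letters have L appearing twice, giving (7)!/(2!) = 2520.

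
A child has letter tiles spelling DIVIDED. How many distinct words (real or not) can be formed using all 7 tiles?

420

Letter multiplicities in DIVIDED: D×3, E×1, I×2, V×1.
Dividing 7! = 5040 by 3!·2! = 12 for the repeated letters gives 420.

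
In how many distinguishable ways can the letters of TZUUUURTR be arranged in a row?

TZUUUURTR has 9 letters with R appearing twice, T appearing twice, and U appearing 4 times.
So there are 9! / (4!·2!·2!) = 3780 distinguishable arrangements.

3780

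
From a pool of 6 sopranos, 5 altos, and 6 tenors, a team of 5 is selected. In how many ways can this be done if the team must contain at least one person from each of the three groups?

Total 5-person selections from all 17: C(17,5) = 6188.
Subtract selections that omit an entire group: no sopranos → C(11,5) = 462; no altos → C(12,5) = 792; no tenors → C(11,5) = 462.
Add back selections omitting two groups (i.e. drawn from a single group): C(6,5) + C(5,5) + C(6,5) = 13.
By inclusion–exclusion: 6188 − 1716 + 13 = 4485.

4485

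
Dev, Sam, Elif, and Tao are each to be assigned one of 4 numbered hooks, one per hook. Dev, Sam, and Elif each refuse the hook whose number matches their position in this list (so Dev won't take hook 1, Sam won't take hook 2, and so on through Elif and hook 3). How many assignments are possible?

Let Aᵢ (for i ∈ {1, 2, 3}) be the placements that put person i in their forbidden hook. Any j of these fix j positions, leaving (4−j)! ways to fill the rest, and there are C(3,j) ways to pick which j.
By inclusion–exclusion, the number of valid placements is Σ_{j=0}^{3} (−1)^j C(3,j)·(4−j)!.
Computing: 24 − 18 + 6 − 1 = 11.

11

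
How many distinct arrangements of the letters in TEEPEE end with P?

With the last slot taken by P, it remains to arrange the other 5 letters (TEEEE).
Those 5 letters have E appearing 4 times, giving (5)!/(4!) = 5.

5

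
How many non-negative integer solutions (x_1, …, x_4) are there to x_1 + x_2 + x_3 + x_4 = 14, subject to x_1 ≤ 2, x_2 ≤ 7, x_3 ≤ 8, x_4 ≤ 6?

121

By stars and bars, unrestricted non-negative solutions to x_1+…+x_4 = 14 number C(14+3,3) = 680.
Subtract solutions that violate a single cap (substitute x_i' = x_i − (cap_i+1)): x_1 ≥ 3 gives C(14,3) = 364; x_2 ≥ 8 gives C(9,3) = 84; x_3 ≥ 9 gives C(8,3) = 56; x_4 ≥ 7 gives C(10,3) = 120. Together 624.
Add back pairs where two caps are both exceeded: 20 + 10 + 35 + 0 + 0 + 0 = 65.
By inclusion–exclusion the count is 680 − 624 + 65 = 121.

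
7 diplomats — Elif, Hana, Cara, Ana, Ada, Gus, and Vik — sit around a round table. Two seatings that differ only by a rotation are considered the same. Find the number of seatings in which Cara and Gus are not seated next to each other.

480

All circular seatings of 7 people number (6)! = 720.
Seatings with Cara beside Gus: treat them as a block with 2 internal orders, giving 2 × (5)! = 240.
Subtracting, 720 − 240 = 480.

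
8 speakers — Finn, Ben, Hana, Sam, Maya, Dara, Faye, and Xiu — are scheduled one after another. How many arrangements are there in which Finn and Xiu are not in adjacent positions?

There are 8! = 40320 arrangements in all. If Finn and Xiu are adjacent, merging them into one block gives 2·(7)! = 10080 arrangements.
So 40320 − 10080 = 30240 arrangements keep them apart.

30240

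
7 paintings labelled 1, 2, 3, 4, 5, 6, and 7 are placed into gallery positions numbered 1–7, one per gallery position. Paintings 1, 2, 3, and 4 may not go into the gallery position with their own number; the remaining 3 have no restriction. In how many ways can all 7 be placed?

2790

Let Aᵢ (for 1 ≤ i ≤ 4) be the placements that put painting i in its forbidden gallery position. Any j of these fix j positions, leaving (7−j)! ways to fill the rest, and there are C(4,j) ways to pick which j.
By inclusion–exclusion, the number of valid placements is Σ_{j=0}^{4} (−1)^j C(4,j)·(7−j)!.
Computing: 5040 − 2880 + 720 − 96 + 6 = 2790.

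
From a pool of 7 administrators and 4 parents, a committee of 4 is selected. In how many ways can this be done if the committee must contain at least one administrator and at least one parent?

Unrestricted: C(11,4) = 330 ways to pick any 4 of the 11.
Subtract selections that omit an entire group: no administrators → C(4,4) = 1; no parents → C(7,4) = 35.
Both groups omitted at once is impossible, so 330 − 36 = 294.

294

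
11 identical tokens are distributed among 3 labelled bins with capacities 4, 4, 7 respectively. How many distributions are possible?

15

By stars and bars, unrestricted non-negative solutions to x_1+…+x_3 = 11 number C(11+2,2) = 78.
Subtract solutions that violate a single cap (substitute x_i' = x_i − (cap_i+1)): x_1 ≥ 5 gives C(8,2) = 28; x_2 ≥ 5 gives C(8,2) = 28; x_3 ≥ 8 gives C(5,2) = 10. Together 66.
Add back pairs where two caps are both exceeded: 3 + 0 + 0 = 3.
By inclusion–exclusion the count is 78 − 66 + 3 = 15.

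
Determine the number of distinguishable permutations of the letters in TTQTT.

5

Letter multiplicities in TTQTT: Q×1, T×4.
Dividing 5! = 120 by 4! = 24 for the repeated letters gives 5.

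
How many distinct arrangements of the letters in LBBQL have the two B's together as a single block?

Treat the 2 copies of B as a single block. The multiset to arrange is then {BB, L, L, Q}, 4 items in all.
That gives (4)!/(2!) = 12 arrangements.

12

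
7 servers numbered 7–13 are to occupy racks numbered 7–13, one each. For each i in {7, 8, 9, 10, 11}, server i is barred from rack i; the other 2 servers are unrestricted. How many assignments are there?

2428

Let Aᵢ (for 7 ≤ i ≤ 11) be the placements that put server i in its forbidden rack. Any j of these fix j positions, leaving (7−j)! ways to fill the rest, and there are C(5,j) ways to pick which j.
By inclusion–exclusion, the number of valid placements is Σ_{j=0}^{5} (−1)^j C(5,j)·(7−j)!.
Computing: 5040 − 3600 + 1200 − 240 + 30 − 2 = 2428.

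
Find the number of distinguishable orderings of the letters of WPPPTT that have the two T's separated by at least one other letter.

There are 6!/(3!·2!) = 60 arrangements of WPPPTT in total.
Arrangements with the T's together: treat TT as one letter, giving (5)!/(3!) = 20.
Hence 60 − 20 = 40.

40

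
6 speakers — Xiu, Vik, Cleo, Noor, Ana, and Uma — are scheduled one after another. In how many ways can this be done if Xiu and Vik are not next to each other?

There are 6! = 720 arrangements in all. If Xiu and Vik are adjacent, merging them into one block gives 2·(5)! = 240 arrangements.
So 720 − 240 = 480 arrangements keep them apart.

480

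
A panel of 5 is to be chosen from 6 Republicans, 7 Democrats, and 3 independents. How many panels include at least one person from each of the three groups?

2730

Unrestricted: C(16,5) = 4368 ways to pick any 5 of the 16.
Selections missing a whole group: no Republicans → C(10,5) = 252; no Democrats → C(9,5) = 126; no independents → C(13,5) = 1287.
Add back selections omitting two groups (i.e. drawn from a single group): C(6,5) + C(7,5) + C(3,5) = 27.
By inclusion–exclusion: 4368 − 1665 + 27 = 2730.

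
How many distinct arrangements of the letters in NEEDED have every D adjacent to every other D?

Treat the 2 copies of D as a single block. The multiset to arrange is then {DD, E, E, E, N}, 5 items in all.
That gives (5)!/(3!) = 20 arrangements.

20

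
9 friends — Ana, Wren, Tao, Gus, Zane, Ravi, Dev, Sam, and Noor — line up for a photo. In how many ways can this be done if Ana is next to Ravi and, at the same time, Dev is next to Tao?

20160

Treat {Ana,Ravi} as one block (2 orders) and {Dev,Tao} as another (2 orders).
That leaves 7 units to arrange: 2 × 2 × 7! = 4 × 5040 = 20160.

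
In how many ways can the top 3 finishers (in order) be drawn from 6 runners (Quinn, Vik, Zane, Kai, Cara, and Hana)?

120

There are 6 choices for 1st place, 5 for 2nd, and 4 for 3rd.
That gives 6 × 5 × 4 = 120.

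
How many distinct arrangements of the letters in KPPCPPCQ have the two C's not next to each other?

Total arrangements of KPPCPPCQ: 8!/(4!·2!) = 840.
If the two C's are adjacent, glue them into one block, leaving 7 items to arrange: (7)!/(4!) = 210 ways.
Subtracting, 840 − 210 = 630 arrangements keep the C's apart.

630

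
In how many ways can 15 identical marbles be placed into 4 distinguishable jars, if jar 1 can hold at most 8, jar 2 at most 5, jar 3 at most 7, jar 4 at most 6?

By stars and bars, unrestricted non-negative solutions to x_1+…+x_4 = 15 number C(15+3,3) = 816.
Subtract solutions that violate a single cap (substitute x_i' = x_i − (cap_i+1)): x_1 ≥ 9 gives C(9,3) = 84; x_2 ≥ 6 gives C(12,3) = 220; x_3 ≥ 8 gives C(10,3) = 120; x_4 ≥ 7 gives C(11,3) = 165. Together 589.
Add back pairs where two caps are both exceeded: 1 + 0 + 0 + 4 + 10 + 1 = 16.
By inclusion–exclusion the count is 816 − 589 + 16 = 243.

243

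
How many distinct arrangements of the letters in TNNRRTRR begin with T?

With the first slot taken by T, it remains to arrange the other 7 letters (NNRRTRR).
Those 7 letters have N appearing twice and R appearing 4 times, giving (7)!/(4!·2!) = 105.

105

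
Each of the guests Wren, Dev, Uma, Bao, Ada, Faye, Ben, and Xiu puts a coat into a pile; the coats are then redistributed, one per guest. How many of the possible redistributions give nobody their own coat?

This is the derangement count D_8: permutations of 8 items with no fixed point.
By inclusion–exclusion this is Σ_{j=0}^{8} (−1)^j C(8,j)·(8−j)!.
Computing: 40320 − 40320 + 20160 − 6720 + 1680 − 336 + 56 − 8 + 1 = 14833.

14833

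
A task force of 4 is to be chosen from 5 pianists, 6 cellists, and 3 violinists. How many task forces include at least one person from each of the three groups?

495

With no constraint there are C(14,4) = 1001 possible selections.
Subtract selections that omit an entire group: no pianists → C(9,4) = 126; no cellists → C(8,4) = 70; no violinists → C(11,4) = 330.
Add back selections omitting two groups (i.e. drawn from a single group): C(5,4) + C(6,4) + C(3,4) = 20.
By inclusion–exclusion: 1001 − 526 + 20 = 495.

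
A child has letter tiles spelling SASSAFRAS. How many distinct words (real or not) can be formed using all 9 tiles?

The 9 letters of SASSAFRAS have repeats: A appearing 3 times and S appearing 4 times.
The number of distinct arrangements is 9!/(4!·3!) = 362880/144 = 2520.

2520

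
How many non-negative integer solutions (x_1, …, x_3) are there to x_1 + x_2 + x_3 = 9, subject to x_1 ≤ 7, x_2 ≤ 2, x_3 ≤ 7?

21

Ignoring the caps, the number of non-negative solutions to x_1+…+x_3 = 9 is C(11,2) = 55.
Subtract solutions that violate a single cap (substitute x_i' = x_i − (cap_i+1)): x_1 ≥ 8 gives C(3,2) = 3; x_2 ≥ 3 gives C(8,2) = 28; x_3 ≥ 8 gives C(3,2) = 3. Together 34.
No two caps can be exceeded simultaneously, so the pair terms are all 0.
By inclusion–exclusion the count is 55 − 34 + 0 = 21.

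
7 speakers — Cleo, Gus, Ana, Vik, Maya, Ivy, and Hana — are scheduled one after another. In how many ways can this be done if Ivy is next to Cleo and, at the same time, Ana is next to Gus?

Treat {Ivy,Cleo} as one block (2 orders) and {Ana,Gus} as another (2 orders).
That leaves 5 units to arrange: 2 × 2 × 5! = 4 × 120 = 480.

480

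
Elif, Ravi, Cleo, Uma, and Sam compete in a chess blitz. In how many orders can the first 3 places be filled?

60

This is an ordered selection of 3 from 5: P(5,3).
That gives 5 × 4 × 3 = 60.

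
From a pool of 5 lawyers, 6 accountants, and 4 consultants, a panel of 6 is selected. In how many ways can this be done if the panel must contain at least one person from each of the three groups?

Total 6-person selections from all 15: C(15,6) = 5005.
Selections missing a whole group: no lawyers → C(10,6) = 210; no accountants → C(9,6) = 84; no consultants → C(11,6) = 462.
Add back selections omitting two groups (i.e. drawn from a single group): C(5,6) + C(6,6) + C(4,6) = 1.
By inclusion–exclusion: 5005 − 756 + 1 = 4250.

4250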